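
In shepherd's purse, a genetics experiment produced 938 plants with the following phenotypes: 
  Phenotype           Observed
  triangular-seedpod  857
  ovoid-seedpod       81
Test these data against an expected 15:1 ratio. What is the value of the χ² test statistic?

9.109

Expected counts for N = 938 under a 15:1 ratio (total parts = 16):
  triangular-seedpod: 938 × 15/16 = 879.375
  ovoid-seedpod: 938 × 1/16 = 58.625
χ² = Σ (O − E)² / E
  triangular-seedpod: (857 − 879.375)² / 879.375 = 0.5693
  ovoid-seedpod: (81 − 58.625)² / 58.625 = 8.5397
χ² = 0.5693 + 8.5397 = 9.109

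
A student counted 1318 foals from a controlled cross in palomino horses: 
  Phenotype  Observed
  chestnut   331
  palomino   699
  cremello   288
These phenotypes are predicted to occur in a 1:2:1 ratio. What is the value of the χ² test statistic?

Under the 1:2:1 hypothesis (Σ ratio = 4, N = 1318):
  chestnut: 1318 × 1/4 = 329.5
  palomino: 1318 × 2/4 = 659
  cremello: 1318 × 1/4 = 329.5
χ² = Σ (O − E)² / E
  chestnut: (331 − 329.5)² / 329.5 = 0.0068
  palomino: (699 − 659)² / 659 = 2.4279
  cremello: (288 − 329.5)² / 329.5 = 5.2269
χ² = 0.0068 + 2.4279 + 5.2269 = 7.6616 ≈ 7.662

7.662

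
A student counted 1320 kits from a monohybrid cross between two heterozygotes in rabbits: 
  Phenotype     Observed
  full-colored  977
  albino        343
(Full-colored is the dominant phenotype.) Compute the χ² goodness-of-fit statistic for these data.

0.683

For a monohybrid cross between heterozygotes with complete dominance, the expected phenotypic ratio is 3:1.
The 3:1 ratio has 4 parts, so with N = 1320 the expected counts are:
  full-colored: 1320 × 3/4 = 990
  albino: 1320 × 1/4 = 330
χ² = Σ (O − E)² / E
  full-colored: (977 − 990)² / 990 = 0.1707
  albino: (343 − 330)² / 330 = 0.5121
χ² = 0.1707 + 0.5121 = 0.6828 ≈ 0.683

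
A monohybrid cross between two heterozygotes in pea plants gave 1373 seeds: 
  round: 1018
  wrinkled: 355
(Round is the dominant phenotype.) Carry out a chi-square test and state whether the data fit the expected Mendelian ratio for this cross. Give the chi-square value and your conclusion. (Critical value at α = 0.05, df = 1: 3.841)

For a monohybrid cross between heterozygotes with complete dominance, the expected phenotypic ratio is 3:1.
Under the 3:1 hypothesis (Σ ratio = 4, N = 1373):
  round: 1373 × 3/4 = 1029.75
  wrinkled: 1373 × 1/4 = 343.25
χ² = Σ (O − E)² / E
  round: (1018 − 1029.75)² / 1029.75 = 0.1341
  wrinkled: (355 − 343.25)² / 343.25 = 0.4022
χ² = 0.1341 + 0.4022 = 0.5363 ≈ 0.536
Degrees of freedom = 2 − 1 = 1; critical value at α = 0.05 is 3.841.
Since 0.536 < 3.841, we fail to reject the null hypothesis — the data are consistent with the 3:1 ratio.

0.536; consistent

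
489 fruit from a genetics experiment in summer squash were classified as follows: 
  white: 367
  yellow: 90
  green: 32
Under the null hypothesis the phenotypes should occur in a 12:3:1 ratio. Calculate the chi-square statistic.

0.099

Expected counts for N = 489 under a 12:3:1 ratio (total parts = 16):
  white: 489 × 12/16 = 366.75
  yellow: 489 × 3/16 = 91.6875
  green: 489 × 1/16 = 30.5625
χ² = Σ (O − E)² / E
  white: (367 − 366.75)² / 366.75 = 0.0002
  yellow: (90 − 91.6875)² / 91.6875 = 0.0311
  green: (32 − 30.5625)² / 30.5625 = 0.0676
χ² = 0.0002 + 0.0311 + 0.0676 = 0.0989 ≈ 0.099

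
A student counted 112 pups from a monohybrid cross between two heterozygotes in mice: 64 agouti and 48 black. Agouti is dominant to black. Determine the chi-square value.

For a monohybrid cross between heterozygotes with complete dominance, the expected phenotypic ratio is 3:1.
Under the 3:1 hypothesis (Σ ratio = 4, N = 112):
  agouti: 112 × 3/4 = 84
  black: 112 × 1/4 = 28
χ² = Σ (O − E)² / E
  agouti: (64 − 84)² / 84 = 4.7619
  black: (48 − 28)² / 28 = 14.2857
χ² = 4.7619 + 14.2857 = 19.0476 ≈ 19.048

19.048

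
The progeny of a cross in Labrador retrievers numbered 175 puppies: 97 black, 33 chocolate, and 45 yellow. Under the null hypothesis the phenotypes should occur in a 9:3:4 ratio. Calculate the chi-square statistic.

0.058

Under the 9:3:4 hypothesis (Σ ratio = 16, N = 175):
  black: 175 × 9/16 = 98.4375
  chocolate: 175 × 3/16 = 32.8125
  yellow: 175 × 4/16 = 43.75
χ² = Σ (O − E)² / E
  black: (97 − 98.4375)² / 98.4375 = 0.0210
  chocolate: (33 − 32.8125)² / 32.8125 = 0.0011
  yellow: (45 − 43.75)² / 43.75 = 0.0357
χ² = 0.0210 + 0.0011 + 0.0357 = 0.0578 ≈ 0.058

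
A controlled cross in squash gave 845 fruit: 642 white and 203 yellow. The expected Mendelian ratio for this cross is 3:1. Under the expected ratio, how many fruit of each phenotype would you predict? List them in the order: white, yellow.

633.75, 211.25

The 3:1 ratio has 4 parts, so with N = 845 the expected counts are:
  white: 845 × 3/4 = 633.75
  yellow: 845 × 1/4 = 211.25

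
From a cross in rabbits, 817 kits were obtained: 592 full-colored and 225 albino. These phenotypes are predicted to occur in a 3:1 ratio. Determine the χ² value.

Total ratio parts = 4. Expected numbers out of 817:
  full-colored: 817 × 3/4 = 612.75
  albino: 817 × 1/4 = 204.25
χ² = Σ (O − E)² / E
  full-colored: (592 − 612.75)² / 612.75 = 0.7027
  albino: (225 − 204.25)² / 204.25 = 2.1080
χ² = 0.7027 + 2.1080 = 2.8107 ≈ 2.811

2.811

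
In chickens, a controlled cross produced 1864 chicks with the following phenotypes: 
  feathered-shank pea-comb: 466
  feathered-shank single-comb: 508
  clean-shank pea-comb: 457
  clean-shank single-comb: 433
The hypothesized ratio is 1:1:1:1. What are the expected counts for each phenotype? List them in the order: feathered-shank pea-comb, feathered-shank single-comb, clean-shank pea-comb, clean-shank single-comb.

Expected counts for N = 1864 under a 1:1:1:1 ratio (total parts = 4):
  feathered-shank pea-comb: 1864 × 1/4 = 466
  feathered-shank single-comb: 1864 × 1/4 = 466
  clean-shank pea-comb: 1864 × 1/4 = 466
  clean-shank single-comb: 1864 × 1/4 = 466

466, 466, 466, 466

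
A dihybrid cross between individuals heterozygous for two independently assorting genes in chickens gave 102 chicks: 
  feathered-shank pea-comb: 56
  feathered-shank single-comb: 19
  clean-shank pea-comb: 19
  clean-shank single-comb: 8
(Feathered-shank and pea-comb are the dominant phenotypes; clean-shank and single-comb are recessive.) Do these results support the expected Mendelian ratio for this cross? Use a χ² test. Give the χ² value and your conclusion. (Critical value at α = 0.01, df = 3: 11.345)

A dihybrid F₂ with independent assortment and complete dominance at both loci gives a 9:3:3:1 phenotypic ratio.
Under the 9:3:3:1 hypothesis (Σ ratio = 16, N = 102):
  feathered-shank pea-comb: 102 × 9/16 = 57.375
  feathered-shank single-comb: 102 × 3/16 = 19.125
  clean-shank pea-comb: 102 × 3/16 = 19.125
  clean-shank single-comb: 102 × 1/16 = 6.375
χ² = Σ (O − E)² / E
  feathered-shank pea-comb: (56 − 57.375)² / 57.375 = 0.0330
  feathered-shank single-comb: (19 − 19.125)² / 19.125 = 0.0008
  clean-shank pea-comb: (19 − 19.125)² / 19.125 = 0.0008
  clean-shank single-comb: (8 − 6.375)² / 6.375 = 0.4142
χ² = 0.0330 + 0.0008 + 0.0008 + 0.4142 = 0.4488 ≈ 0.449
Degrees of freedom = 4 − 1 = 3; critical value at α = 0.01 is 11.345.
Since 0.449 < 11.345, we fail to reject the null hypothesis — the data are consistent with the 9:3:3:1 ratio.

0.449; consistent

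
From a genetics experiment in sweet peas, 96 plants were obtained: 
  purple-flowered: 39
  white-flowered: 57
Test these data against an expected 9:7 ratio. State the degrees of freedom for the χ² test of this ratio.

1

A goodness-of-fit test with 2 phenotype classes has df = 2 − 1 = 1.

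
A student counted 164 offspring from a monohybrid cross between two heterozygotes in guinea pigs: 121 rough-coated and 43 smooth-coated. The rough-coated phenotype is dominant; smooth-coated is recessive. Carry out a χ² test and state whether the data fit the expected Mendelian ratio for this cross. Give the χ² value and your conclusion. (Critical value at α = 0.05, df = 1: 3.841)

0.130; consistent

For a monohybrid cross between heterozygotes with complete dominance, the expected phenotypic ratio is 3:1.
Total ratio parts = 4. Expected numbers out of 164:
  rough-coated: 164 × 3/4 = 123
  smooth-coated: 164 × 1/4 = 41
χ² = Σ (O − E)² / E
  rough-coated: (121 − 123)² / 123 = 0.0325
  smooth-coated: (43 − 41)² / 41 = 0.0976
χ² = 0.0325 + 0.0976 = 0.1301 ≈ 0.130
Degrees of freedom = 2 − 1 = 1; critical value at α = 0.05 is 3.841.
Since 0.130 < 3.841, we fail to reject the null hypothesis — the data are consistent with the 3:1 ratio.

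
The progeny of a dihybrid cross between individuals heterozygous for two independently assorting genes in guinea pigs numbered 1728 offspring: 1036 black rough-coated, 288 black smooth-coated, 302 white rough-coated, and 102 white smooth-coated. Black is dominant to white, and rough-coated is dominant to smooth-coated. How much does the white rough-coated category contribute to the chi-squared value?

A dihybrid F₂ with independent assortment and complete dominance at both loci gives a 9:3:3:1 phenotypic ratio.
Total ratio parts = 16. Expected numbers out of 1728:
  black rough-coated: 1728 × 9/16 = 972
  black smooth-coated: 1728 × 3/16 = 324
  white rough-coated: 1728 × 3/16 = 324
  white smooth-coated: 1728 × 1/16 = 108
Contribution of white rough-coated: (302 − 324)² / 324 = 1.4938

1.494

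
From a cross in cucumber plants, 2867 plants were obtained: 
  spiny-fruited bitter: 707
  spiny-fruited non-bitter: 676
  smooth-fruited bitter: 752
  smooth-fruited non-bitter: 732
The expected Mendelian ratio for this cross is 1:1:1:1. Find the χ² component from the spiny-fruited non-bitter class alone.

2.317

Expected counts for N = 2867 under a 1:1:1:1 ratio (total parts = 4):
  spiny-fruited bitter: 2867 × 1/4 = 716.75
  spiny-fruited non-bitter: 2867 × 1/4 = 716.75
  smooth-fruited bitter: 2867 × 1/4 = 716.75
  smooth-fruited non-bitter: 2867 × 1/4 = 716.75
Contribution of spiny-fruited non-bitter: (676 − 716.75)² / 716.75 = 2.3168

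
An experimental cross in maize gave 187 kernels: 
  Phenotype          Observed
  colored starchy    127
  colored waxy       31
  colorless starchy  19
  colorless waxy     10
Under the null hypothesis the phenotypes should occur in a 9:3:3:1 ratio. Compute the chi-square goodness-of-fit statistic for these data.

The 9:3:3:1 ratio has 16 parts, so with N = 187 the expected counts are:
  colored starchy: 187 × 9/16 = 105.1875
  colored waxy: 187 × 3/16 = 35.0625
  colorless starchy: 187 × 3/16 = 35.0625
  colorless waxy: 187 × 1/16 = 11.6875
χ² = Σ (O − E)² / E
  colored starchy: (127 − 105.1875)² / 105.1875 = 4.5232
  colored waxy: (31 − 35.0625)² / 35.0625 = 0.4707
  colorless starchy: (19 − 35.0625)² / 35.0625 = 7.3584
  colorless waxy: (10 − 11.6875)² / 11.6875 = 0.2436
χ² = 4.5232 + 0.4707 + 7.3584 + 0.2436 = 12.5959 ≈ 12.596

12.596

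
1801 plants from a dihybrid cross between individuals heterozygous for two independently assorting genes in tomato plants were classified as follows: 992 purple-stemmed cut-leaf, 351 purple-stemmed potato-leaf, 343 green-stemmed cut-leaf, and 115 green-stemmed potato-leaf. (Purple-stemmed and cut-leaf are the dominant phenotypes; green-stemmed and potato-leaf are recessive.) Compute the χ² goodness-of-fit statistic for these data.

1.099

A dihybrid F₂ with independent assortment and complete dominance at both loci gives a 9:3:3:1 phenotypic ratio.
Total ratio parts = 16. Expected numbers out of 1801:
  purple-stemmed cut-leaf: 1801 × 9/16 = 1013.0625
  purple-stemmed potato-leaf: 1801 × 3/16 = 337.6875
  green-stemmed cut-leaf: 1801 × 3/16 = 337.6875
  green-stemmed potato-leaf: 1801 × 1/16 = 112.5625
χ² = Σ (O − E)² / E
  purple-stemmed cut-leaf: (992 − 1013.0625)² / 1013.0625 = 0.4379
  purple-stemmed potato-leaf: (351 − 337.6875)² / 337.6875 = 0.5248
  green-stemmed cut-leaf: (343 − 337.6875)² / 337.6875 = 0.0836
  green-stemmed potato-leaf: (115 − 112.5625)² / 112.5625 = 0.0528
χ² = 0.4379 + 0.5248 + 0.0836 + 0.0528 = 1.0991 ≈ 1.099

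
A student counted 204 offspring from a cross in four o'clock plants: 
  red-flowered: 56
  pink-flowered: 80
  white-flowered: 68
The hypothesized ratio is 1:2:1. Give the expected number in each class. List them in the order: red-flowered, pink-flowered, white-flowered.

51, 102, 51

Under the 1:2:1 hypothesis (Σ ratio = 4, N = 204):
  red-flowered: 204 × 1/4 = 51
  pink-flowered: 204 × 2/4 = 102
  white-flowered: 204 × 1/4 = 51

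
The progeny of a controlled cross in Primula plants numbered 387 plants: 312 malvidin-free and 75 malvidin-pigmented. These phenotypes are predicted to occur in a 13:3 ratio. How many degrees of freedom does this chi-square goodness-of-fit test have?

1

A goodness-of-fit test with 2 phenotype classes has df = 2 − 1 = 1.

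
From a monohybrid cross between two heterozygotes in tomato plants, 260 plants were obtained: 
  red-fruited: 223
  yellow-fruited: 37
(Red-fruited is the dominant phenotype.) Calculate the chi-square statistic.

For a monohybrid cross between heterozygotes with complete dominance, the expected phenotypic ratio is 3:1.
Expected counts for N = 260 under a 3:1 ratio (total parts = 4):
  red-fruited: 260 × 3/4 = 195
  yellow-fruited: 260 × 1/4 = 65
χ² = Σ (O − E)² / E
  red-fruited: (223 − 195)² / 195 = 4.0205
  yellow-fruited: (37 − 65)² / 65 = 12.0615
χ² = 4.0205 + 12.0615 = 16.082

16.082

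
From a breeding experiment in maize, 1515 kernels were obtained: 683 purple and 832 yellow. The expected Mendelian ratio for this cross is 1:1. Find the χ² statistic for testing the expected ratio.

Expected counts for N = 1515 under a 1:1 ratio (total parts = 2):
  purple: 1515 × 1/2 = 757.5
  yellow: 1515 × 1/2 = 757.5
χ² = Σ (O − E)² / E
  purple: (683 − 757.5)² / 757.5 = 7.3271
  yellow: (832 − 757.5)² / 757.5 = 7.3271
χ² = 7.3271 + 7.3271 = 14.6542 ≈ 14.654

14.654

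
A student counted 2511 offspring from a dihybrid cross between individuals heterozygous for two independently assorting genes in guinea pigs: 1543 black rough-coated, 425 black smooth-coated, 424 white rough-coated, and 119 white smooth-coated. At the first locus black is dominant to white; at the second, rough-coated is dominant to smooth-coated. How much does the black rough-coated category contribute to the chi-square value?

A dihybrid F₂ with independent assortment and complete dominance at both loci gives a 9:3:3:1 phenotypic ratio.
Expected counts for N = 2511 under a 9:3:3:1 ratio (total parts = 16):
  black rough-coated: 2511 × 9/16 = 1412.4375
  black smooth-coated: 2511 × 3/16 = 470.8125
  white rough-coated: 2511 × 3/16 = 470.8125
  white smooth-coated: 2511 × 1/16 = 156.9375
Contribution of black rough-coated: (1543 − 1412.4375)² / 1412.4375 = 12.0689

12.069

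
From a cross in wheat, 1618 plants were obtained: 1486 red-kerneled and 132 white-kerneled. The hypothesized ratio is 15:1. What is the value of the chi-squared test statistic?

10.055

Total ratio parts = 16. Expected numbers out of 1618:
  red-kerneled: 1618 × 15/16 = 1516.875
  white-kerneled: 1618 × 1/16 = 101.125
χ² = Σ (O − E)² / E
  red-kerneled: (1486 − 1516.875)² / 1516.875 = 0.6284
  white-kerneled: (132 − 101.125)² / 101.125 = 9.4266
χ² = 0.6284 + 9.4266 = 10.055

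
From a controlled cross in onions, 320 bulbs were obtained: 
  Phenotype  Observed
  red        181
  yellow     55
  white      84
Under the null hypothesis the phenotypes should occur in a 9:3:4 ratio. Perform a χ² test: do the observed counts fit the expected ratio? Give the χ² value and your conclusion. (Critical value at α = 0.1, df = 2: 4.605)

Expected counts for N = 320 under a 9:3:4 ratio (total parts = 16):
  red: 320 × 9/16 = 180
  yellow: 320 × 3/16 = 60
  white: 320 × 4/16 = 80
χ² = Σ (O − E)² / E
  red: (181 − 180)² / 180 = 0.0056
  yellow: (55 − 60)² / 60 = 0.4167
  white: (84 − 80)² / 80 = 0.2000
χ² = 0.0056 + 0.4167 + 0.2000 = 0.6223 ≈ 0.622
Degrees of freedom = 3 − 1 = 2; critical value at α = 0.1 is 4.605.
Since 0.622 < 4.605, we fail to reject the null hypothesis — the data are consistent with the 9:3:4 ratio.

0.622; consistent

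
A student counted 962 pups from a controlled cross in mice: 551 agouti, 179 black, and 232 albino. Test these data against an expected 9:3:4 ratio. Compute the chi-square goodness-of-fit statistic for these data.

Total ratio parts = 16. Expected numbers out of 962:
  agouti: 962 × 9/16 = 541.125
  black: 962 × 3/16 = 180.375
  albino: 962 × 4/16 = 240.5
χ² = Σ (O − E)² / E
  agouti: (551 − 541.125)² / 541.125 = 0.1802
  black: (179 − 180.375)² / 180.375 = 0.0105
  albino: (232 − 240.5)² / 240.5 = 0.3004
χ² = 0.1802 + 0.0105 + 0.3004 = 0.4911 ≈ 0.491

0.491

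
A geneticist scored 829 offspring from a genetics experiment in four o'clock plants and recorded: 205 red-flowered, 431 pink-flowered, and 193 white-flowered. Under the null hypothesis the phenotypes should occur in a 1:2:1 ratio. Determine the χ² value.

1.661

The 1:2:1 ratio has 4 parts, so with N = 829 the expected counts are:
  red-flowered: 829 × 1/4 = 207.25
  pink-flowered: 829 × 2/4 = 414.5
  white-flowered: 829 × 1/4 = 207.25
χ² = Σ (O − E)² / E
  red-flowered: (205 − 207.25)² / 207.25 = 0.0244
  pink-flowered: (431 − 414.5)² / 414.5 = 0.6568
  white-flowered: (193 − 207.25)² / 207.25 = 0.9798
χ² = 0.0244 + 0.6568 + 0.9798 = 1.661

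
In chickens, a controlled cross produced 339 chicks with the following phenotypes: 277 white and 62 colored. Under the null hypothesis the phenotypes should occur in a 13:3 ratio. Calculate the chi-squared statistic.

The 13:3 ratio has 16 parts, so with N = 339 the expected counts are:
  white: 339 × 13/16 = 275.4375
  colored: 339 × 3/16 = 63.5625
χ² = Σ (O − E)² / E
  white: (277 − 275.4375)² / 275.4375 = 0.0089
  colored: (62 − 63.5625)² / 63.5625 = 0.0384
χ² = 0.0089 + 0.0384 = 0.0473 ≈ 0.047

0.047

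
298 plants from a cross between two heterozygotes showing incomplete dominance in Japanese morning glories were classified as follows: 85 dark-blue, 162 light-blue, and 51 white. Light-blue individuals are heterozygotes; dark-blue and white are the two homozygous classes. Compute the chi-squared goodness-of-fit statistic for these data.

With incomplete dominance, a heterozygote × heterozygote cross gives a 1:2:1 phenotypic ratio.
Total ratio parts = 4. Expected numbers out of 298:
  dark-blue: 298 × 1/4 = 74.5
  light-blue: 298 × 2/4 = 149
  white: 298 × 1/4 = 74.5
χ² = Σ (O − E)² / E
  dark-blue: (85 − 74.5)² / 74.5 = 1.4799
  light-blue: (162 − 149)² / 149 = 1.1342
  white: (51 − 74.5)² / 74.5 = 7.4128
χ² = 1.4799 + 1.1342 + 7.4128 = 10.0269 ≈ 10.027

10.027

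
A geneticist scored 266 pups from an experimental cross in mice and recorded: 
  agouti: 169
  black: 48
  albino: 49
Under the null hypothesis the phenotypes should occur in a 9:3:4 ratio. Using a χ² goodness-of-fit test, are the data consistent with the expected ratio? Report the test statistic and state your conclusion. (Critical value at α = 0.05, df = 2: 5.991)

Total ratio parts = 16. Expected numbers out of 266:
  agouti: 266 × 9/16 = 149.625
  black: 266 × 3/16 = 49.875
  albino: 266 × 4/16 = 66.5
χ² = Σ (O − E)² / E
  agouti: (169 − 149.625)² / 149.625 = 2.5089
  black: (48 − 49.875)² / 49.875 = 0.0705
  albino: (49 − 66.5)² / 66.5 = 4.6053
χ² = 2.5089 + 0.0705 + 4.6053 = 7.1847 ≈ 7.185
Degrees of freedom = 3 − 1 = 2; critical value at α = 0.05 is 5.991.
Since 7.185 > 5.991, we reject the null hypothesis — the data do not fit the 9:3:4 ratio.

7.185; not consistent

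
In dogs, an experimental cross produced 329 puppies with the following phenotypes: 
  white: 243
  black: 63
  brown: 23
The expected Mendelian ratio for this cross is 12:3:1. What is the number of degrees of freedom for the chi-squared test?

2

A goodness-of-fit test with 3 phenotype classes has df = 3 − 1 = 2.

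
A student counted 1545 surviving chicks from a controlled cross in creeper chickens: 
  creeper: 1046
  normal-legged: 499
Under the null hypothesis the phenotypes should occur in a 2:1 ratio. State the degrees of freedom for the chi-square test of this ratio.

A goodness-of-fit test with 2 phenotype classes has df = 2 − 1 = 1.

1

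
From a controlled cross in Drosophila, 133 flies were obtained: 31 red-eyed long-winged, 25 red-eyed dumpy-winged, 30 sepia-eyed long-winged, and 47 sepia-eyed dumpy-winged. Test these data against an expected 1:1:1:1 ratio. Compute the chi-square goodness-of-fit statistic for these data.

The 1:1:1:1 ratio has 4 parts, so with N = 133 the expected counts are:
  red-eyed long-winged: 133 × 1/4 = 33.25
  red-eyed dumpy-winged: 133 × 1/4 = 33.25
  sepia-eyed long-winged: 133 × 1/4 = 33.25
  sepia-eyed dumpy-winged: 133 × 1/4 = 33.25
χ² = Σ (O − E)² / E
  red-eyed long-winged: (31 − 33.25)² / 33.25 = 0.1523
  red-eyed dumpy-winged: (25 − 33.25)² / 33.25 = 2.0470
  sepia-eyed long-winged: (30 − 33.25)² / 33.25 = 0.3177
  sepia-eyed dumpy-winged: (47 − 33.25)² / 33.25 = 5.6861
χ² = 0.1523 + 2.0470 + 0.3177 + 5.6861 = 8.2031 ≈ 8.203

8.203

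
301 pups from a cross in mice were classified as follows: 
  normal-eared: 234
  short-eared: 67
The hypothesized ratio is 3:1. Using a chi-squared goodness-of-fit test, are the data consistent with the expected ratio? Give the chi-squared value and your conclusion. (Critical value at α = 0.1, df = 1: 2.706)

Under the 3:1 hypothesis (Σ ratio = 4, N = 301):
  normal-eared: 301 × 3/4 = 225.75
  short-eared: 301 × 1/4 = 75.25
χ² = Σ (O − E)² / E
  normal-eared: (234 − 225.75)² / 225.75 = 0.3015
  short-eared: (67 − 75.25)² / 75.25 = 0.9045
χ² = 0.3015 + 0.9045 = 1.206
Degrees of freedom = 2 − 1 = 1; critical value at α = 0.1 is 2.706.
Since 1.206 < 2.706, we fail to reject the null hypothesis — the data are consistent with the 3:1 ratio.

1.206; consistent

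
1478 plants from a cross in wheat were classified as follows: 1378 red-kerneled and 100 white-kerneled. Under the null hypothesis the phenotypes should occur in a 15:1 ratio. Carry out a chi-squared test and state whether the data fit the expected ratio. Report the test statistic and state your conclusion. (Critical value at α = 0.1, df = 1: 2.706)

The 15:1 ratio has 16 parts, so with N = 1478 the expected counts are:
  red-kerneled: 1478 × 15/16 = 1385.625
  white-kerneled: 1478 × 1/16 = 92.375
χ² = Σ (O − E)² / E
  red-kerneled: (1378 − 1385.625)² / 1385.625 = 0.0420
  white-kerneled: (100 − 92.375)² / 92.375 = 0.6294
χ² = 0.0420 + 0.6294 = 0.6714 ≈ 0.671
Degrees of freedom = 2 − 1 = 1; critical value at α = 0.1 is 2.706.
Since 0.671 < 2.706, we fail to reject the null hypothesis — the data are consistent with the 15:1 ratio.

0.671; consistent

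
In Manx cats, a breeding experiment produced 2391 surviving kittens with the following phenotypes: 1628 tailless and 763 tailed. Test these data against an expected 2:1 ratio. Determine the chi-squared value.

2.176

Expected counts for N = 2391 under a 2:1 ratio (total parts = 3):
  tailless: 2391 × 2/3 = 1594
  tailed: 2391 × 1/3 = 797
χ² = Σ (O − E)² / E
  tailless: (1628 − 1594)² / 1594 = 0.7252
  tailed: (763 − 797)² / 797 = 1.4504
χ² = 0.7252 + 1.4504 = 2.1756 ≈ 2.176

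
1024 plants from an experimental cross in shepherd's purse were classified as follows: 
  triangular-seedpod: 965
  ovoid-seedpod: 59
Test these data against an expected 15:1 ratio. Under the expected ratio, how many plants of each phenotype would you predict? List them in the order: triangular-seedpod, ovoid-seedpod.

960, 64

Total ratio parts = 16. Expected numbers out of 1024:
  triangular-seedpod: 1024 × 15/16 = 960
  ovoid-seedpod: 1024 × 1/16 = 64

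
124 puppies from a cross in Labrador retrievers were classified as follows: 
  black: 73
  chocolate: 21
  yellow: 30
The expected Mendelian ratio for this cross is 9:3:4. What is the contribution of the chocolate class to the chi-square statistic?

0.218

Expected counts for N = 124 under a 9:3:4 ratio (total parts = 16):
  black: 124 × 9/16 = 69.75
  chocolate: 124 × 3/16 = 23.25
  yellow: 124 × 4/16 = 31
Contribution of chocolate: (21 − 23.25)² / 23.25 = 0.2177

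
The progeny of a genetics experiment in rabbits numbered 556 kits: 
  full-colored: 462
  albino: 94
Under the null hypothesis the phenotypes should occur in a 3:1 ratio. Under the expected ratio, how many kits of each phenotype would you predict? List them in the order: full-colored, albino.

The 3:1 ratio has 4 parts, so with N = 556 the expected counts are:
  full-colored: 556 × 3/4 = 417
  albino: 556 × 1/4 = 139

417, 139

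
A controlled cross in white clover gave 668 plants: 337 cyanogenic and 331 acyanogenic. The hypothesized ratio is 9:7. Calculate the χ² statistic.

9.134

The 9:7 ratio has 16 parts, so with N = 668 the expected counts are:
  cyanogenic: 668 × 9/16 = 375.75
  acyanogenic: 668 × 7/16 = 292.25
χ² = Σ (O − E)² / E
  cyanogenic: (337 − 375.75)² / 375.75 = 3.9962
  acyanogenic: (331 − 292.25)² / 292.25 = 5.1379
χ² = 3.9962 + 5.1379 = 9.1341 ≈ 9.134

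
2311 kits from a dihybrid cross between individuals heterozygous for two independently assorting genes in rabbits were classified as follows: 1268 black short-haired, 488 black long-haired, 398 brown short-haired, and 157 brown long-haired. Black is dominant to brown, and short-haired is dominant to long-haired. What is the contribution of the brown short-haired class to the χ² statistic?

A dihybrid F₂ with independent assortment and complete dominance at both loci gives a 9:3:3:1 phenotypic ratio.
Total ratio parts = 16. Expected numbers out of 2311:
  black short-haired: 2311 × 9/16 = 1299.9375
  black long-haired: 2311 × 3/16 = 433.3125
  brown short-haired: 2311 × 3/16 = 433.3125
  brown long-haired: 2311 × 1/16 = 144.4375
Contribution of brown short-haired: (398 − 433.3125)² / 433.3125 = 2.8778

2.878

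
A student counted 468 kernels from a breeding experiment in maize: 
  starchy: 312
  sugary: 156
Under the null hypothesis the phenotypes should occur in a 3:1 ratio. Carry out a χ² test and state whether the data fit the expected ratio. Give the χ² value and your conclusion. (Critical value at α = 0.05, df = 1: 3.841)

Under the 3:1 hypothesis (Σ ratio = 4, N = 468):
  starchy: 468 × 3/4 = 351
  sugary: 468 × 1/4 = 117
χ² = Σ (O − E)² / E
  starchy: (312 − 351)² / 351 = 4.3333
  sugary: (156 − 117)² / 117 = 13.0000
χ² = 4.3333 + 13.0000 = 17.3333 ≈ 17.333
Degrees of freedom = 2 − 1 = 1; critical value at α = 0.05 is 3.841.
Since 17.333 > 3.841, we reject the null hypothesis — the data do not fit the 3:1 ratio.

17.333; not consistent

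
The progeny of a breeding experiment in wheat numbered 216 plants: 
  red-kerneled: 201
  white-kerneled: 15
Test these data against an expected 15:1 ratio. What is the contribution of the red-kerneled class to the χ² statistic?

0.011

Under the 15:1 hypothesis (Σ ratio = 16, N = 216):
  red-kerneled: 216 × 15/16 = 202.5
  white-kerneled: 216 × 1/16 = 13.5
Contribution of red-kerneled: (201 − 202.5)² / 202.5 = 0.0111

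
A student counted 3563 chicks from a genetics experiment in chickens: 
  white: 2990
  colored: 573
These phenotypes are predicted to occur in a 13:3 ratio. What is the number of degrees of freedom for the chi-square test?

A goodness-of-fit test with 2 phenotype classes has df = 2 − 1 = 1.

1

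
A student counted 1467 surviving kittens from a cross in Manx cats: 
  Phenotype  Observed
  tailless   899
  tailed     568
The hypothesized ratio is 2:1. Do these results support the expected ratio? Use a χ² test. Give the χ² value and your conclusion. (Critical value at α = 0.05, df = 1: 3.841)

Total ratio parts = 3. Expected numbers out of 1467:
  tailless: 1467 × 2/3 = 978
  tailed: 1467 × 1/3 = 489
χ² = Σ (O − E)² / E
  tailless: (899 − 978)² / 978 = 6.3814
  tailed: (568 − 489)² / 489 = 12.7628
χ² = 6.3814 + 12.7628 = 19.1442 ≈ 19.144
Degrees of freedom = 2 − 1 = 1; critical value at α = 0.05 is 3.841.
Since 19.144 > 3.841, we reject the null hypothesis — the data do not fit the 2:1 ratio.

19.144; not consistent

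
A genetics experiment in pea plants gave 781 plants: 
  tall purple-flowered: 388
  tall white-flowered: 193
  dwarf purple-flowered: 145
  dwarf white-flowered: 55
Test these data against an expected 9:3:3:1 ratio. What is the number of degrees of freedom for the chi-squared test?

3

A goodness-of-fit test with 4 phenotype classes has df = 4 − 1 = 3.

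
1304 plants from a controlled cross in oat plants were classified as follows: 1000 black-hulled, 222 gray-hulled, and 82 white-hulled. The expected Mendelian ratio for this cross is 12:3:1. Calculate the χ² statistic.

2.569

The 12:3:1 ratio has 16 parts, so with N = 1304 the expected counts are:
  black-hulled: 1304 × 12/16 = 978
  gray-hulled: 1304 × 3/16 = 244.5
  white-hulled: 1304 × 1/16 = 81.5
χ² = Σ (O − E)² / E
  black-hulled: (1000 − 978)² / 978 = 0.4949
  gray-hulled: (222 − 244.5)² / 244.5 = 2.0706
  white-hulled: (82 − 81.5)² / 81.5 = 0.0031
χ² = 0.4949 + 2.0706 + 0.0031 = 2.5686 ≈ 2.569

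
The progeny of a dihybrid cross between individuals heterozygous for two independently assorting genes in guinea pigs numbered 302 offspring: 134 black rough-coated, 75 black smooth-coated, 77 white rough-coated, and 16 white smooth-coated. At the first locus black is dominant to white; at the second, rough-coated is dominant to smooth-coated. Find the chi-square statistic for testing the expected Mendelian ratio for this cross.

21.308

A dihybrid F₂ with independent assortment and complete dominance at both loci gives a 9:3:3:1 phenotypic ratio.
Total ratio parts = 16. Expected numbers out of 302:
  black rough-coated: 302 × 9/16 = 169.875
  black smooth-coated: 302 × 3/16 = 56.625
  white rough-coated: 302 × 3/16 = 56.625
  white smooth-coated: 302 × 1/16 = 18.875
χ² = Σ (O − E)² / E
  black rough-coated: (134 − 169.875)² / 169.875 = 7.5763
  black smooth-coated: (75 − 56.625)² / 56.625 = 5.9627
  white rough-coated: (77 − 56.625)² / 56.625 = 7.3314
  white smooth-coated: (16 − 18.875)² / 18.875 = 0.4379
χ² = 7.5763 + 5.9627 + 7.3314 + 0.4379 = 21.3083 ≈ 21.308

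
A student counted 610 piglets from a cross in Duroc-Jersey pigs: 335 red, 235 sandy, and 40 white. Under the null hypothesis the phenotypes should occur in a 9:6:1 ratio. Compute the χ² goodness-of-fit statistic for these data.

The 9:6:1 ratio has 16 parts, so with N = 610 the expected counts are:
  red: 610 × 9/16 = 343.125
  sandy: 610 × 6/16 = 228.75
  white: 610 × 1/16 = 38.125
χ² = Σ (O − E)² / E
  red: (335 − 343.125)² / 343.125 = 0.1924
  sandy: (235 − 228.75)² / 228.75 = 0.1708
  white: (40 − 38.125)² / 38.125 = 0.0922
χ² = 0.1924 + 0.1708 + 0.0922 = 0.4554 ≈ 0.455

0.455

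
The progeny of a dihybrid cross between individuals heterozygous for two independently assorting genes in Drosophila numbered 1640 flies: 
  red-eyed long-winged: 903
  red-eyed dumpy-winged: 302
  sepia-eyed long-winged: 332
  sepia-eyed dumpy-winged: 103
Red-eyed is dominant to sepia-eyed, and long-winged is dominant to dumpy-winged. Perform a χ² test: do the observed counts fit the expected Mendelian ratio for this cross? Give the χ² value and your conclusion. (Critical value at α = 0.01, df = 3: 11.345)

2.465; consistent

A dihybrid F₂ with independent assortment and complete dominance at both loci gives a 9:3:3:1 phenotypic ratio.
Total ratio parts = 16. Expected numbers out of 1640:
  red-eyed long-winged: 1640 × 9/16 = 922.5
  red-eyed dumpy-winged: 1640 × 3/16 = 307.5
  sepia-eyed long-winged: 1640 × 3/16 = 307.5
  sepia-eyed dumpy-winged: 1640 × 1/16 = 102.5
χ² = Σ (O − E)² / E
  red-eyed long-winged: (903 − 922.5)² / 922.5 = 0.4122
  red-eyed dumpy-winged: (302 − 307.5)² / 307.5 = 0.0984
  sepia-eyed long-winged: (332 − 307.5)² / 307.5 = 1.9520
  sepia-eyed dumpy-winged: (103 − 102.5)² / 102.5 = 0.0024
χ² = 0.4122 + 0.0984 + 1.9520 + 0.0024 = 2.465
Degrees of freedom = 4 − 1 = 3; critical value at α = 0.01 is 11.345.
Since 2.465 < 11.345, we fail to reject the null hypothesis — the data are consistent with the 9:3:3:1 ratio.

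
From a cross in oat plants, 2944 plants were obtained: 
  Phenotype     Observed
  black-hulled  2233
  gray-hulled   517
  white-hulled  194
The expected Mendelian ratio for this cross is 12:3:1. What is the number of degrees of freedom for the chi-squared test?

2

A goodness-of-fit test with 3 phenotype classes has df = 3 − 1 = 2.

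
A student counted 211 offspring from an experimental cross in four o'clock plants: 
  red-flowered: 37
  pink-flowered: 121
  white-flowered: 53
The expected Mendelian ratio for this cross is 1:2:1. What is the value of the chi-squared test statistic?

6.981

Total ratio parts = 4. Expected numbers out of 211:
  red-flowered: 211 × 1/4 = 52.75
  pink-flowered: 211 × 2/4 = 105.5
  white-flowered: 211 × 1/4 = 52.75
χ² = Σ (O − E)² / E
  red-flowered: (37 − 52.75)² / 52.75 = 4.7026
  pink-flowered: (121 − 105.5)² / 105.5 = 2.2773
  white-flowered: (53 − 52.75)² / 52.75 = 0.0012
χ² = 4.7026 + 2.2773 + 0.0012 = 6.9811 ≈ 6.981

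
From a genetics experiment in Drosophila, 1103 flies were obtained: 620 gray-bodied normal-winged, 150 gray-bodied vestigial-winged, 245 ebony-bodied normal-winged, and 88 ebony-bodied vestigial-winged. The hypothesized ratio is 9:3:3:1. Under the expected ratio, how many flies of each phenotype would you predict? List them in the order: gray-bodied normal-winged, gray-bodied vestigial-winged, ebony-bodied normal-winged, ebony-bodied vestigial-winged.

620.4375, 206.8125, 206.8125, 68.9375

The 9:3:3:1 ratio has 16 parts, so with N = 1103 the expected counts are:
  gray-bodied normal-winged: 1103 × 9/16 = 620.4375
  gray-bodied vestigial-winged: 1103 × 3/16 = 206.8125
  ebony-bodied normal-winged: 1103 × 3/16 = 206.8125
  ebony-bodied vestigial-winged: 1103 × 1/16 = 68.9375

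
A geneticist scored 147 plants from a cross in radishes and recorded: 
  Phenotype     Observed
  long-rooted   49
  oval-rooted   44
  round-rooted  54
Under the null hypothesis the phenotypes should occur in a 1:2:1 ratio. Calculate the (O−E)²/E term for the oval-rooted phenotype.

11.840

Total ratio parts = 4. Expected numbers out of 147:
  long-rooted: 147 × 1/4 = 36.75
  oval-rooted: 147 × 2/4 = 73.5
  round-rooted: 147 × 1/4 = 36.75
Contribution of oval-rooted: (44 − 73.5)² / 73.5 = 11.8401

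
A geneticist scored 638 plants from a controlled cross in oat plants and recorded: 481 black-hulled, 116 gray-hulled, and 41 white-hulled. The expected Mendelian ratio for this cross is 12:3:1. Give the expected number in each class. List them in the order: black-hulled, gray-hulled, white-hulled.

Under the 12:3:1 hypothesis (Σ ratio = 16, N = 638):
  black-hulled: 638 × 12/16 = 478.5
  gray-hulled: 638 × 3/16 = 119.625
  white-hulled: 638 × 1/16 = 39.875

478.5, 119.625, 39.875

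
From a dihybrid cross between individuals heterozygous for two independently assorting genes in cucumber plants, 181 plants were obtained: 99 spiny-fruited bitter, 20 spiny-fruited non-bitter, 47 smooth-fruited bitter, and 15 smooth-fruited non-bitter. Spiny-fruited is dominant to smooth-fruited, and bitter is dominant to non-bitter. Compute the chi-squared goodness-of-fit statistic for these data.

12.031

A dihybrid F₂ with independent assortment and complete dominance at both loci gives a 9:3:3:1 phenotypic ratio.
The 9:3:3:1 ratio has 16 parts, so with N = 181 the expected counts are:
  spiny-fruited bitter: 181 × 9/16 = 101.8125
  spiny-fruited non-bitter: 181 × 3/16 = 33.9375
  smooth-fruited bitter: 181 × 3/16 = 33.9375
  smooth-fruited non-bitter: 181 × 1/16 = 11.3125
χ² = Σ (O − E)² / E
  spiny-fruited bitter: (99 − 101.8125)² / 101.8125 = 0.0777
  spiny-fruited non-bitter: (20 − 33.9375)² / 33.9375 = 5.7239
  smooth-fruited bitter: (47 − 33.9375)² / 33.9375 = 5.0277
  smooth-fruited non-bitter: (15 − 11.3125)² / 11.3125 = 1.2020
χ² = 0.0777 + 5.7239 + 5.0277 + 1.2020 = 12.0313 ≈ 12.031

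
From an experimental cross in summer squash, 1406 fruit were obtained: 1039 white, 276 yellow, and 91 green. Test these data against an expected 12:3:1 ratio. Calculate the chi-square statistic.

Expected counts for N = 1406 under a 12:3:1 ratio (total parts = 16):
  white: 1406 × 12/16 = 1054.5
  yellow: 1406 × 3/16 = 263.625
  green: 1406 × 1/16 = 87.875
χ² = Σ (O − E)² / E
  white: (1039 − 1054.5)² / 1054.5 = 0.2278
  yellow: (276 − 263.625)² / 263.625 = 0.5809
  green: (91 − 87.875)² / 87.875 = 0.1111
χ² = 0.2278 + 0.5809 + 0.1111 = 0.9198 ≈ 0.920

0.920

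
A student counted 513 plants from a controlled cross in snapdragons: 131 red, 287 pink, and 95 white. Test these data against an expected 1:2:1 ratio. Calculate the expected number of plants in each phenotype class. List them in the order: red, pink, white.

128.25, 256.5, 128.25

Expected counts for N = 513 under a 1:2:1 ratio (total parts = 4):
  red: 513 × 1/4 = 128.25
  pink: 513 × 2/4 = 256.5
  white: 513 × 1/4 = 128.25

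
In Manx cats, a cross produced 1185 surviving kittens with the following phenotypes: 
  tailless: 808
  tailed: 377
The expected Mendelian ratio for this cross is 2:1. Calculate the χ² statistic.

1.230

Under the 2:1 hypothesis (Σ ratio = 3, N = 1185):
  tailless: 1185 × 2/3 = 790
  tailed: 1185 × 1/3 = 395
χ² = Σ (O − E)² / E
  tailless: (808 − 790)² / 790 = 0.4101
  tailed: (377 − 395)² / 395 = 0.8203
χ² = 0.4101 + 0.8203 = 1.2304 ≈ 1.230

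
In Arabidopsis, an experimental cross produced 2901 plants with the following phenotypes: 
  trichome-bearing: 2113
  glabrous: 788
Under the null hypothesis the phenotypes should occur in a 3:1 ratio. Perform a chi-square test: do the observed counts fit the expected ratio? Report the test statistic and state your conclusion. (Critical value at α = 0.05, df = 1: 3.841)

Total ratio parts = 4. Expected numbers out of 2901:
  trichome-bearing: 2901 × 3/4 = 2175.75
  glabrous: 2901 × 1/4 = 725.25
χ² = Σ (O − E)² / E
  trichome-bearing: (2113 − 2175.75)² / 2175.75 = 1.8097
  glabrous: (788 − 725.25)² / 725.25 = 5.4292
χ² = 1.8097 + 5.4292 = 7.2389 ≈ 7.239
Degrees of freedom = 2 − 1 = 1; critical value at α = 0.05 is 3.841.
Since 7.239 > 3.841, we reject the null hypothesis — the data do not fit the 3:1 ratio.

7.239; not consistent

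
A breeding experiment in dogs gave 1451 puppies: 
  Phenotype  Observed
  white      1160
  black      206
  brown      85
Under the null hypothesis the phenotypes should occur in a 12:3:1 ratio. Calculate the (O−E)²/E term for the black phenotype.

16.041

Total ratio parts = 16. Expected numbers out of 1451:
  white: 1451 × 12/16 = 1088.25
  black: 1451 × 3/16 = 272.0625
  brown: 1451 × 1/16 = 90.6875
Contribution of black: (206 − 272.0625)² / 272.0625 = 16.0414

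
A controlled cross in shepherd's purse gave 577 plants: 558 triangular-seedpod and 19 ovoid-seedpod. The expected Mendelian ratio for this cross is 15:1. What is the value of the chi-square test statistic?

The 15:1 ratio has 16 parts, so with N = 577 the expected counts are:
  triangular-seedpod: 577 × 15/16 = 540.9375
  ovoid-seedpod: 577 × 1/16 = 36.0625
χ² = Σ (O − E)² / E
  triangular-seedpod: (558 − 540.9375)² / 540.9375 = 0.5382
  ovoid-seedpod: (19 − 36.0625)² / 36.0625 = 8.0729
χ² = 0.5382 + 8.0729 = 8.6111 ≈ 8.611

8.611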